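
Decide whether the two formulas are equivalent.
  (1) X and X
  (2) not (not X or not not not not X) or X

Yes

E1: X and X
    = X   [idempotence]
E2: not (not X or not not not not X) or X
    = not (not X or not not X) or X   [double negation]
    = X and not X or X   [De Morgan]
    = X   [complement / identity]
Both reduce to X, so they are equivalent.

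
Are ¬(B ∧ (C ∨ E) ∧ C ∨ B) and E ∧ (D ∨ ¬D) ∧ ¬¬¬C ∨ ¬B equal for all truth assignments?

E1: ¬(B ∧ (C ∨ E) ∧ C ∨ B)
    = ¬(B ∧ C ∨ B)   [absorption]
    = ¬B   [absorption]
E2: E ∧ (D ∨ ¬D) ∧ ¬¬¬C ∨ ¬B
    = E ∧ (D ∨ ¬D) ∧ ¬C ∨ ¬B   [double negation]
    = E ∧ ¬C ∨ ¬B   [complement / identity]
These differ: at B=1, C=0, D=0, E=1, E1 = 0 but E2 = 1.

No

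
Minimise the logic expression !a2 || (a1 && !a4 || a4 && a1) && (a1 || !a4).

!a2 || (a1 && !a4 || a4 && a1) && (a1 || !a4)
= !a2 || a1 && (a1 || !a4)   — distribution
= !a2 || a1   — absorption

!a2 || a1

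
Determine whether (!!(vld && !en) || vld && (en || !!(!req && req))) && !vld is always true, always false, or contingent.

always false

(!!(vld && !en) || vld && (en || !!(!req && req))) && !vld
= (!!(vld && !en) || vld && (en || !req && req)) && !vld   [double negation]
= (vld && !en || vld && (en || !req && req)) && !vld   [double negation]
= (vld && !en || vld && en) && !vld   [complement / identity]
= vld && !vld   [distribution]
= false   [complement]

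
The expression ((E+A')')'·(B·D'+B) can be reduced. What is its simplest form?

((E+A')')'·(B·D'+B)
= (E+A')·(B·D'+B)
= (E+A')·B

(E+A')·B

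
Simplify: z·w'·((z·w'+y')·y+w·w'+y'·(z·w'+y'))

z·w'·((z·w'+y')·y+w·w'+y'·(z·w'+y'))
= z·w'·((z·w'+y')·y+y'·(z·w'+y'))   (complement / identity)
= z·w'·(z·w'+y')   (distribution)
= z·w'   (absorption)

z·w'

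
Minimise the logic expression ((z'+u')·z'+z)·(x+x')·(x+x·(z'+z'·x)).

x

((z'+u')·z'+z)·(x+x')·(x+x·(z'+z'·x))
= ((z'+u')·z'+z)·(x+x')·(x+x·z')   (absorption)
= (z'+z)·(x+x')·(x+x·z')   (absorption)
= (x+x')·(x+x·z')   (complement / identity)
= (x+x')·x   (absorption)
= x   (complement / identity)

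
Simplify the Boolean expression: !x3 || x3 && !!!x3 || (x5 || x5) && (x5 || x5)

!x3 || x3 && !!!x3 || (x5 || x5) && (x5 || x5)
= !x3 || x3 && !x3 || (x5 || x5) && (x5 || x5)
= !x3 || x3 && !x3 || x5 || x5
= !x3 || x3 && !x3 || x5
= !x3 || x5

!x3 || x5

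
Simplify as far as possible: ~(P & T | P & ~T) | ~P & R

~P

~(P & T | P & ~T) | ~P & R
= ~P | ~P & R   [distribution]
= ~P   [absorption]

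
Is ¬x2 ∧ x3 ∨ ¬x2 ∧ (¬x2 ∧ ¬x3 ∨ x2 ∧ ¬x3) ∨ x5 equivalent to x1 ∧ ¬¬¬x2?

No

E1: ¬x2 ∧ x3 ∨ ¬x2 ∧ (¬x2 ∧ ¬x3 ∨ x2 ∧ ¬x3) ∨ x5
    = ¬x2 ∧ x3 ∨ ¬x2 ∧ ¬x3 ∨ x5   [distribution]
    = ¬x2 ∨ x5   [distribution]
E2: x1 ∧ ¬¬¬x2
    = x1 ∧ ¬x2   [double negation]
These differ: at x1=0, x2=0, x3=1, x5=1, E1 = 1 but E2 = 0.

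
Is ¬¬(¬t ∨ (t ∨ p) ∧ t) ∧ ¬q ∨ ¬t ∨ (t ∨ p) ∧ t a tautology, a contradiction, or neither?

tautology

¬¬(¬t ∨ (t ∨ p) ∧ t) ∧ ¬q ∨ ¬t ∨ (t ∨ p) ∧ t
= (¬t ∨ (t ∨ p) ∧ t) ∧ ¬q ∨ ¬t ∨ (t ∨ p) ∧ t   — double negation
= ¬t ∨ (t ∨ p) ∧ t   — absorption
= ¬t ∨ t   — absorption
= True   — complement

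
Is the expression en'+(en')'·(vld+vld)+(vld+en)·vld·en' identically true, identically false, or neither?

neither

en'+(en')'·(vld+vld)+(vld+en)·vld·en'
= en'+en·(vld+vld)+(vld+en)·vld·en'   — double negation
= en'+en·(vld+vld)+vld·en'   — absorption
= en'+en·vld+vld·en'   — idempotence
= en'+vld   — distribution
This depends on en, vld, so it is not a constant.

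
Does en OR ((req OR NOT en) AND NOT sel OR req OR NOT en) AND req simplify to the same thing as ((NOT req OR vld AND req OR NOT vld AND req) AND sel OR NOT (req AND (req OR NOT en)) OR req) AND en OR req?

Yes

E1: en OR ((req OR NOT en) AND NOT sel OR req OR NOT en) AND req
    = en OR (req OR NOT en) AND req
    = en OR req
E2: ((NOT req OR vld AND req OR NOT vld AND req) AND sel OR NOT (req AND (req OR NOT en)) OR req) AND en OR req
    = ((NOT req OR vld AND req OR NOT vld AND req) AND sel OR NOT req OR req) AND en OR req
    = ((NOT req OR req) AND sel OR NOT req OR req) AND en OR req
    = (NOT req OR req) AND en OR req
    = en OR req
Both reduce to en OR req, so they are equivalent.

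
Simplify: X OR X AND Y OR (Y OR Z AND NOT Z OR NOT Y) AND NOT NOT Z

X OR Z

X OR X AND Y OR (Y OR Z AND NOT Z OR NOT Y) AND NOT NOT Z
= X OR X AND Y OR (Y OR NOT Y) AND NOT NOT Z   (complement / identity)
= X OR (Y OR NOT Y) AND NOT NOT Z   (absorption)
= X OR (Y OR NOT Y) AND Z   (double negation)
= X OR Z   (complement / identity)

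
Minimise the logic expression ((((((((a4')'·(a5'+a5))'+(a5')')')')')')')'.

((((((((a4')'·(a5'+a5))'+(a5')')')')')')')'
= ((((((a4')'·(a5'+a5))'+(a5')')')')')'   (double negation)
= ((((a4')'·(a5'+a5)·a5')')')'   (De Morgan)
= ((((a4')'·a5')')')'   (complement / identity)
= ((a4')'·a5')'   (double negation)
= a4'+a5   (De Morgan)

a4'+a5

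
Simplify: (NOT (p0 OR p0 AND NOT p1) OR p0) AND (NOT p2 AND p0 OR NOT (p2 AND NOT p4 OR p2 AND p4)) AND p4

NOT p2 AND p4

(NOT (p0 OR p0 AND NOT p1) OR p0) AND (NOT p2 AND p0 OR NOT (p2 AND NOT p4 OR p2 AND p4)) AND p4
= (NOT (p0 OR p0 AND NOT p1) OR p0) AND (NOT p2 AND p0 OR NOT p2) AND p4   (distribution)
= (NOT (p0 OR p0 AND NOT p1) OR p0) AND NOT p2 AND p4   (absorption)
= (NOT p0 OR p0) AND NOT p2 AND p4   (absorption)
= NOT p2 AND p4   (complement / identity)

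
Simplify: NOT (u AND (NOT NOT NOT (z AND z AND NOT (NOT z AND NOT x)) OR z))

NOT (u AND (NOT NOT NOT (z AND z AND NOT (NOT z AND NOT x)) OR z))
= NOT (u AND (NOT NOT NOT (z AND z AND (z OR x)) OR z))   — De Morgan
= NOT (u AND (NOT (z AND z AND (z OR x)) OR z))   — double negation
= NOT (u AND (NOT (z AND (z OR x)) OR z))   — idempotence
= NOT (u AND (NOT z OR z))   — absorption
= NOT u   — complement / identity

NOT u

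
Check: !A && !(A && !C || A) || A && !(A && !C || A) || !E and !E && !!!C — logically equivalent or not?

No

E1: !A && !(A && !C || A) || A && !(A && !C || A) || !E
    = !(A && !C || A) || !E   (distribution)
    = !A || !E   (absorption)
E2: !E && !!!C
    = !E && !C   (double negation)
These differ: at A=0, C=1, E=0, E1 = 1 but E2 = 0.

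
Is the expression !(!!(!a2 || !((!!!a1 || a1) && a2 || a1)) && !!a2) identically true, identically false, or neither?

!(!!(!a2 || !((!!!a1 || a1) && a2 || a1)) && !!a2)
= !(!!(!a2 || !((!a1 || a1) && a2 || a1)) && !!a2)   [double negation]
= !(!!(!a2 || !(a2 || a1)) && !!a2)   [complement / identity]
= !(!a2 || !(a2 || a1)) || !a2   [De Morgan]
= a2 && (a2 || a1) || !a2   [De Morgan]
= a2 || !a2   [absorption]
= true   [complement]

identically true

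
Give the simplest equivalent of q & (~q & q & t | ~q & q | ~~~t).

q & (~q & q & t | ~q & q | ~~~t)
= q & (~q & q | ~~~t)
= q & ~~~t
= q & ~t

q & ~t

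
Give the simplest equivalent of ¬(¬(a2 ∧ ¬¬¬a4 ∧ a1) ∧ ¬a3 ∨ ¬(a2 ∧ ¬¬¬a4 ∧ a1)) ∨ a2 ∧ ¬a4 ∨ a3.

¬(¬(a2 ∧ ¬¬¬a4 ∧ a1) ∧ ¬a3 ∨ ¬(a2 ∧ ¬¬¬a4 ∧ a1)) ∨ a2 ∧ ¬a4 ∨ a3
= ¬¬(a2 ∧ ¬¬¬a4 ∧ a1) ∨ a2 ∧ ¬a4 ∨ a3   (absorption)
= ¬¬(a2 ∧ ¬a4 ∧ a1) ∨ a2 ∧ ¬a4 ∨ a3   (double negation)
= a2 ∧ ¬a4 ∧ a1 ∨ a2 ∧ ¬a4 ∨ a3   (double negation)
= a2 ∧ ¬a4 ∨ a3   (absorption)

a2 ∧ ¬a4 ∨ a3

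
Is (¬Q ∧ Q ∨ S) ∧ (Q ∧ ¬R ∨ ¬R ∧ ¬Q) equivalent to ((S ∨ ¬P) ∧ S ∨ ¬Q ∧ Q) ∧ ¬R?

Yes

E1: (¬Q ∧ Q ∨ S) ∧ (Q ∧ ¬R ∨ ¬R ∧ ¬Q)
    = (¬Q ∧ Q ∨ S) ∧ ¬R
    = S ∧ ¬R
E2: ((S ∨ ¬P) ∧ S ∨ ¬Q ∧ Q) ∧ ¬R
    = (S ∨ ¬P) ∧ S ∧ ¬R
    = S ∧ ¬R
Both reduce to S ∧ ¬R, so they are equivalent.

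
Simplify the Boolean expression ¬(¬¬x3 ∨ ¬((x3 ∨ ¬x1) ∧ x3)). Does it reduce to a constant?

¬(¬¬x3 ∨ ¬((x3 ∨ ¬x1) ∧ x3))
= ¬(¬¬x3 ∨ ¬x3)   (absorption)
= ¬x3 ∧ x3   (De Morgan)
= False   (complement)

False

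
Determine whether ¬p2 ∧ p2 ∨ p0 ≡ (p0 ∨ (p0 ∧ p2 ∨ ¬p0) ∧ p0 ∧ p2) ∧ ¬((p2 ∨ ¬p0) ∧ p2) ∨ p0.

E1: ¬p2 ∧ p2 ∨ p0
    = p0
E2: (p0 ∨ (p0 ∧ p2 ∨ ¬p0) ∧ p0 ∧ p2) ∧ ¬((p2 ∨ ¬p0) ∧ p2) ∨ p0
    = (p0 ∨ (p0 ∧ p2 ∨ ¬p0) ∧ p0 ∧ p2) ∧ ¬p2 ∨ p0
    = (p0 ∨ p0 ∧ p2) ∧ ¬p2 ∨ p0
    = p0 ∧ ¬p2 ∨ p0
    = p0
Both reduce to p0, so they are equivalent.

Yes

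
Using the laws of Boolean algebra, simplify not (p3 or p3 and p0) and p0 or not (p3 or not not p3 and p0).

not p3

not (p3 or p3 and p0) and p0 or not (p3 or not not p3 and p0)
= not (p3 or p3 and p0) and p0 or not (p3 or p3 and p0)   — double negation
= not (p3 or p3 and p0)   — absorption
= not p3   — absorption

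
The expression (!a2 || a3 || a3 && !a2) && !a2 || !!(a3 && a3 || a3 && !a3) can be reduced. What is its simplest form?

(!a2 || a3 || a3 && !a2) && !a2 || !!(a3 && a3 || a3 && !a3)
= (!a2 || a3) && !a2 || !!(a3 && a3 || a3 && !a3)   — absorption
= (!a2 || a3) && !a2 || !!a3   — distribution
= !a2 || !!a3   — absorption
= !a2 || a3   — double negation

!a2 || a3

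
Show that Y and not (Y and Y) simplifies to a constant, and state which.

False

Y and not (Y and Y)
= Y and not Y   [idempotence]
= False   [complement]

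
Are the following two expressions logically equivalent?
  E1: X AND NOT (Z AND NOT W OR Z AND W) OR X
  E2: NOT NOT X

E1: X AND NOT (Z AND NOT W OR Z AND W) OR X
    = X AND NOT Z OR X
    = X
E2: NOT NOT X
    = X
Both reduce to X, so they are equivalent.

Yes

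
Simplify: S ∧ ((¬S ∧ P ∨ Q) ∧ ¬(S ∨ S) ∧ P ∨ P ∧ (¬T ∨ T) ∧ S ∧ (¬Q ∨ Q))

S ∧ ((¬S ∧ P ∨ Q) ∧ ¬(S ∨ S) ∧ P ∨ P ∧ (¬T ∨ T) ∧ S ∧ (¬Q ∨ Q))
= S ∧ ((¬S ∧ P ∨ Q) ∧ ¬S ∧ P ∨ P ∧ (¬T ∨ T) ∧ S ∧ (¬Q ∨ Q))
= S ∧ ((¬S ∧ P ∨ Q) ∧ ¬S ∧ P ∨ P ∧ S ∧ (¬Q ∨ Q))
= S ∧ ((¬S ∧ P ∨ Q) ∧ ¬S ∧ P ∨ P ∧ S)
= S ∧ (¬S ∧ P ∨ P ∧ S)
= S ∧ P

S ∧ P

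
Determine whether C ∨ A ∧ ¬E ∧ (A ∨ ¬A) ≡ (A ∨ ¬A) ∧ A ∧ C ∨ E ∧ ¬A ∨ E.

No

E1: C ∨ A ∧ ¬E ∧ (A ∨ ¬A)
    = C ∨ A ∧ ¬E   [complement / identity]
E2: (A ∨ ¬A) ∧ A ∧ C ∨ E ∧ ¬A ∨ E
    = A ∧ C ∨ E ∧ ¬A ∨ E   [complement / identity]
    = A ∧ C ∨ E   [absorption]
These differ: at A=0, C=0, E=1, E1 = 0 but E2 = 1.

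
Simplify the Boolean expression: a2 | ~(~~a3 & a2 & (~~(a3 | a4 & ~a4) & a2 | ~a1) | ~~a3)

a2 | ~a3

a2 | ~(~~a3 & a2 & (~~(a3 | a4 & ~a4) & a2 | ~a1) | ~~a3)
= a2 | ~(~~a3 & a2 & (~~a3 & a2 | ~a1) | ~~a3)   (complement / identity)
= a2 | ~(~~a3 & a2 | ~~a3)   (absorption)
= a2 | ~~~a3   (absorption)
= a2 | ~a3   (double negation)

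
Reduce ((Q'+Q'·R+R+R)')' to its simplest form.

Q'+R

((Q'+Q'·R+R+R)')'
= ((Q'+R+R)')'   [absorption]
= Q'+R+R   [double negation]
= Q'+R   [idempotence]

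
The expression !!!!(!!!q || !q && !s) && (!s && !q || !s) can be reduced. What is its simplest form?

!q && !s

!!!!(!!!q || !q && !s) && (!s && !q || !s)
= !!!!(!!!q || !q && !s) && !s   [absorption]
= !!!!(!q || !q && !s) && !s   [double negation]
= !!!!!q && !s   [absorption]
= !!!q && !s   [double negation]
= !q && !s   [double negation]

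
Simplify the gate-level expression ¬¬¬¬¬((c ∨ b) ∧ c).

¬¬¬¬¬((c ∨ b) ∧ c)
= ¬¬¬¬¬c   [absorption]
= ¬¬¬c   [double negation]
= ¬c   [double negation]

¬c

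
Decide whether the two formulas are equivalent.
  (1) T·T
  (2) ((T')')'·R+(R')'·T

No

E1: T·T
    = T   (idempotence)
E2: ((T')')'·R+(R')'·T
    = T'·R+(R')'·T   (double negation)
    = T'·R+R·T   (double negation)
    = R   (distribution)
These differ: at R=1, T=0, E1 = 0 but E2 = 1.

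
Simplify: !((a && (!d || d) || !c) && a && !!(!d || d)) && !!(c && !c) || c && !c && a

false

!((a && (!d || d) || !c) && a && !!(!d || d)) && !!(c && !c) || c && !c && a
= !((a && (!d || d) || !c) && a && (!d || d)) && !!(c && !c) || c && !c && a   — double negation
= !(a && (!d || d)) && !!(c && !c) || c && !c && a   — absorption
= !a && !!(c && !c) || c && !c && a   — complement / identity
= !a && c && !c || c && !c && a   — double negation
= c && !c   — distribution
= false   — complement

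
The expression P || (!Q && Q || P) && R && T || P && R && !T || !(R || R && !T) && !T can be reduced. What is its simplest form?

P || (!Q && Q || P) && R && T || P && R && !T || !(R || R && !T) && !T
= P || (!Q && Q || P) && R && T || P && R && !T || !R && !T   [absorption]
= P || P && R && T || P && R && !T || !R && !T   [complement / identity]
= P || P && R || !R && !T   [distribution]
= P || !R && !T   [absorption]

P || !R && !T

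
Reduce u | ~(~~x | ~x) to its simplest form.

u | ~(~~x | ~x)
= u | ~x & x   (De Morgan)
= u   (complement / identity)

u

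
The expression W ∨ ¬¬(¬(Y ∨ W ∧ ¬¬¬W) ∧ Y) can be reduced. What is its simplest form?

W ∨ ¬¬(¬(Y ∨ W ∧ ¬¬¬W) ∧ Y)
= W ∨ ¬¬(¬(Y ∨ W ∧ ¬W) ∧ Y)
= W ∨ ¬(Y ∨ W ∧ ¬W) ∧ Y
= W ∨ ¬Y ∧ Y
= W

W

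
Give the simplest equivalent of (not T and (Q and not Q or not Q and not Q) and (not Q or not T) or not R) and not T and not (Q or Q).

not T and not Q

(not T and (Q and not Q or not Q and not Q) and (not Q or not T) or not R) and not T and not (Q or Q)
= (not T and not Q and (not Q or not T) or not R) and not T and not (Q or Q)   — distribution
= (not T and not Q or not R) and not T and not (Q or Q)   — absorption
= (not T and not Q or not R) and not T and not Q   — idempotence
= not T and not Q   — absorption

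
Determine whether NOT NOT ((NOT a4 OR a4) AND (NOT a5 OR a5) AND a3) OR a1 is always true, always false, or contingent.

NOT NOT ((NOT a4 OR a4) AND (NOT a5 OR a5) AND a3) OR a1
= (NOT a4 OR a4) AND (NOT a5 OR a5) AND a3 OR a1
= (NOT a5 OR a5) AND a3 OR a1
= a3 OR a1
This depends on a1, a3, so it is not a constant.

contingent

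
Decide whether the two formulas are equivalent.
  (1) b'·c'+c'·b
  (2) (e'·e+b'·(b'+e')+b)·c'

Yes

E1: b'·c'+c'·b
    = c'   [distribution]
E2: (e'·e+b'·(b'+e')+b)·c'
    = (b'·(b'+e')+b)·c'   [complement / identity]
    = (b'+b)·c'   [absorption]
    = c'   [complement / identity]
Both reduce to c', so they are equivalent.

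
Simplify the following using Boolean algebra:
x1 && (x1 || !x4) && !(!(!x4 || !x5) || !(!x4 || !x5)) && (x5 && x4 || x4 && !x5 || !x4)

x1 && (!x4 || !x5)

x1 && (x1 || !x4) && !(!(!x4 || !x5) || !(!x4 || !x5)) && (x5 && x4 || x4 && !x5 || !x4)
= x1 && (x1 || !x4) && !(!(!x4 || !x5) || !(!x4 || !x5)) && (x4 || !x4)   [distribution]
= x1 && (x1 || !x4) && !(!(!x4 || !x5) || !(!x4 || !x5))   [complement / identity]
= x1 && (x1 || !x4) && (!x4 || !x5) && (!x4 || !x5)   [De Morgan]
= x1 && (!x4 || !x5) && (!x4 || !x5)   [absorption]
= x1 && (!x4 || !x5)   [idempotence]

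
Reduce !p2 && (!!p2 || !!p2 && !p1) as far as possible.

false

!p2 && (!!p2 || !!p2 && !p1)
= !p2 && !!p2   — absorption
= !p2 && p2   — double negation
= false   — complement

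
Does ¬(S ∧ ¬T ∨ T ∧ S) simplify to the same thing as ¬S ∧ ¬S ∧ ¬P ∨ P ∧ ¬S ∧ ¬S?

E1: ¬(S ∧ ¬T ∨ T ∧ S)
    = ¬S
E2: ¬S ∧ ¬S ∧ ¬P ∨ P ∧ ¬S ∧ ¬S
    = ¬S ∧ ¬S
    = ¬S
Both reduce to ¬S, so they are equivalent.

Yes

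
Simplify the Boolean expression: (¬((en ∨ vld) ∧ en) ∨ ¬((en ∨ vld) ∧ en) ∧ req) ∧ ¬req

(¬((en ∨ vld) ∧ en) ∨ ¬((en ∨ vld) ∧ en) ∧ req) ∧ ¬req
= ¬((en ∨ vld) ∧ en) ∧ ¬req   [absorption]
= ¬en ∧ ¬req   [absorption]

¬en ∧ ¬req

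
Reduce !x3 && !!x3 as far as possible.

!x3 && !!x3
= !x3 && x3
= false

false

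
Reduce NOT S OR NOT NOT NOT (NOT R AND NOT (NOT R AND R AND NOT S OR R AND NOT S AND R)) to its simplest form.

NOT S OR R

NOT S OR NOT NOT NOT (NOT R AND NOT (NOT R AND R AND NOT S OR R AND NOT S AND R))
= NOT S OR NOT NOT NOT (NOT R AND NOT (R AND NOT S))   (distribution)
= NOT S OR NOT (NOT R AND NOT (R AND NOT S))   (double negation)
= NOT S OR R OR R AND NOT S   (De Morgan)
= NOT S OR R   (absorption)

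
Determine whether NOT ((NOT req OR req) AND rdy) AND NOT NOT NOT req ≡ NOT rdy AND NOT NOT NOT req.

E1: NOT ((NOT req OR req) AND rdy) AND NOT NOT NOT req
    = NOT ((NOT req OR req) AND rdy) AND NOT req   (double negation)
    = NOT rdy AND NOT req   (complement / identity)
E2: NOT rdy AND NOT NOT NOT req
    = NOT rdy AND NOT req   (double negation)
Both reduce to NOT rdy AND NOT req, so they are equivalent.

Yes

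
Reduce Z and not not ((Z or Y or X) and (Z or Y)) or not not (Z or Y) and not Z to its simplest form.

Z or Y

Z and not not ((Z or Y or X) and (Z or Y)) or not not (Z or Y) and not Z
= Z and not not (Z or Y) or not not (Z or Y) and not Z   (absorption)
= not not (Z or Y)   (distribution)
= Z or Y   (double negation)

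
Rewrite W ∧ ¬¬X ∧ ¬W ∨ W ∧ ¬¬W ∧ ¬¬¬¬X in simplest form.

W ∧ X

W ∧ ¬¬X ∧ ¬W ∨ W ∧ ¬¬W ∧ ¬¬¬¬X
= W ∧ ¬¬X ∧ ¬W ∨ W ∧ ¬¬W ∧ ¬¬X
= W ∧ ¬¬X ∧ ¬W ∨ W ∧ ¬¬W ∧ X
= W ∧ ¬¬X ∧ ¬W ∨ W ∧ W ∧ X
= W ∧ X ∧ ¬W ∨ W ∧ W ∧ X
= W ∧ X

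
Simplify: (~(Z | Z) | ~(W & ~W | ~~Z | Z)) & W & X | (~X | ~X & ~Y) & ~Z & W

~Z & W

(~(Z | Z) | ~(W & ~W | ~~Z | Z)) & W & X | (~X | ~X & ~Y) & ~Z & W
= (~(Z | Z) | ~(W & ~W | Z | Z)) & W & X | (~X | ~X & ~Y) & ~Z & W   (double negation)
= (~(Z | Z) | ~(Z | Z)) & W & X | (~X | ~X & ~Y) & ~Z & W   (complement / identity)
= (~(Z | Z) | ~(Z | Z)) & W & X | ~X & ~Z & W   (absorption)
= ~(Z | Z) & W & X | ~X & ~Z & W   (idempotence)
= ~Z & W & X | ~X & ~Z & W   (idempotence)
= ~Z & W   (distribution)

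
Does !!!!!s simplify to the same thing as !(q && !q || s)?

Yes

E1: !!!!!s
    = !!!s
    = !s
E2: !(q && !q || s)
    = !s
Both reduce to !s, so they are equivalent.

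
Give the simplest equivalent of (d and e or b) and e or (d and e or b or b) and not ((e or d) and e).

d and e or b

(d and e or b) and e or (d and e or b or b) and not ((e or d) and e)
= (d and e or b) and e or (d and e or b or b) and not e   — absorption
= (d and e or b) and e or (d and e or b) and not e   — idempotence
= d and e or b   — distribution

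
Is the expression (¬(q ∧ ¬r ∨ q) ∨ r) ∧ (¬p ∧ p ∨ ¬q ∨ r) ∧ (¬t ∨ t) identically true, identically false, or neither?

(¬(q ∧ ¬r ∨ q) ∨ r) ∧ (¬p ∧ p ∨ ¬q ∨ r) ∧ (¬t ∨ t)
= (¬(q ∧ ¬r ∨ q) ∨ r) ∧ (¬q ∨ r) ∧ (¬t ∨ t)   (complement / identity)
= (¬(q ∧ ¬r ∨ q) ∨ r) ∧ (¬q ∨ r)   (complement / identity)
= (¬q ∨ r) ∧ (¬q ∨ r)   (absorption)
= ¬q ∨ r   (idempotence)
This depends on q, r, so it is not a constant.

neither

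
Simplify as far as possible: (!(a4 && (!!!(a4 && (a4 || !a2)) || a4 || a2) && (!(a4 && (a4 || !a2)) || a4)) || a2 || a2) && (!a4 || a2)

(!(a4 && (!!!(a4 && (a4 || !a2)) || a4 || a2) && (!(a4 && (a4 || !a2)) || a4)) || a2 || a2) && (!a4 || a2)
= (!(a4 && (!(a4 && (a4 || !a2)) || a4 || a2) && (!(a4 && (a4 || !a2)) || a4)) || a2 || a2) && (!a4 || a2)
= (!(a4 && (!(a4 && (a4 || !a2)) || a4)) || a2 || a2) && (!a4 || a2)
= (!(a4 && (!a4 || a4)) || a2 || a2) && (!a4 || a2)
= (!a4 || a2 || a2) && (!a4 || a2)
= !a4 || a2

!a4 || a2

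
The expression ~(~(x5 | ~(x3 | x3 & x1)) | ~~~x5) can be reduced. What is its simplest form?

~(~(x5 | ~(x3 | x3 & x1)) | ~~~x5)
= ~(~(x5 | ~x3) | ~~~x5)   [absorption]
= ~(~(x5 | ~x3) | ~x5)   [double negation]
= (x5 | ~x3) & x5   [De Morgan]
= x5   [absorption]

x5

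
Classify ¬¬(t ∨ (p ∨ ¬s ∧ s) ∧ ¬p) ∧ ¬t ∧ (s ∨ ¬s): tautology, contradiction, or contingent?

¬¬(t ∨ (p ∨ ¬s ∧ s) ∧ ¬p) ∧ ¬t ∧ (s ∨ ¬s)
= ¬¬(t ∨ p ∧ ¬p) ∧ ¬t ∧ (s ∨ ¬s)   — complement / identity
= ¬¬t ∧ ¬t ∧ (s ∨ ¬s)   — complement / identity
= t ∧ ¬t ∧ (s ∨ ¬s)   — double negation
= t ∧ ¬t   — complement / identity
= False   — complement

contradiction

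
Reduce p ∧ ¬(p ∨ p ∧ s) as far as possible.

p ∧ ¬(p ∨ p ∧ s)
= p ∧ ¬p
= False

False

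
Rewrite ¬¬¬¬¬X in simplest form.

¬¬¬¬¬X
= ¬¬¬X
= ¬X

¬X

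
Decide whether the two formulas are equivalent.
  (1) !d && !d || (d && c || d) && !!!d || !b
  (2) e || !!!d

No

E1: !d && !d || (d && c || d) && !!!d || !b
    = !d && !d || d && !!!d || !b   (absorption)
    = !d && !d || d && !d || !b   (double negation)
    = !d || !b   (distribution)
E2: e || !!!d
    = e || !d   (double negation)
These differ: at b=0, c=0, d=1, e=0, E1 = 1 but E2 = 0.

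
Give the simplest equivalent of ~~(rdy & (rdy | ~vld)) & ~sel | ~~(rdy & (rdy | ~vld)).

~~(rdy & (rdy | ~vld)) & ~sel | ~~(rdy & (rdy | ~vld))
= ~~(rdy & (rdy | ~vld))   — absorption
= ~~rdy   — absorption
= rdy   — double negation

rdy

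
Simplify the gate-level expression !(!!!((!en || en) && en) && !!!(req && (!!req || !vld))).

!(!!!((!en || en) && en) && !!!(req && (!!req || !vld)))
= !(!((!en || en) && en) && !!!(req && (!!req || !vld)))   [double negation]
= !(!((!en || en) && en) && !!!(req && (req || !vld)))   [double negation]
= !(!en && !!!(req && (req || !vld)))   [complement / identity]
= !(!en && !(req && (req || !vld)))   [double negation]
= !(!en && !req)   [absorption]
= en || req   [De Morgan]

en || req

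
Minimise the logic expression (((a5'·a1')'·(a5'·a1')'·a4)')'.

(a5+a1)·a4

(((a5'·a1')'·(a5'·a1')'·a4)')'
= (a5'·a1')'·(a5'·a1')'·a4   (double negation)
= (a5'·a1')'·a4   (idempotence)
= (a5+a1)·a4   (De Morgan)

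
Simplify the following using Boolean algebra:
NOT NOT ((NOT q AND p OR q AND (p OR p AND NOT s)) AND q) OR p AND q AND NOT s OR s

NOT NOT ((NOT q AND p OR q AND (p OR p AND NOT s)) AND q) OR p AND q AND NOT s OR s
= (NOT q AND p OR q AND (p OR p AND NOT s)) AND q OR p AND q AND NOT s OR s   [double negation]
= (NOT q AND p OR q AND p) AND q OR p AND q AND NOT s OR s   [absorption]
= p AND q OR p AND q AND NOT s OR s   [distribution]
= p AND q OR s   [absorption]

p AND q OR s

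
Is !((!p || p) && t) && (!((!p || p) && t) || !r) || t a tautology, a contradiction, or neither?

tautology

!((!p || p) && t) && (!((!p || p) && t) || !r) || t
= !((!p || p) && t) || t
= !t || t
= true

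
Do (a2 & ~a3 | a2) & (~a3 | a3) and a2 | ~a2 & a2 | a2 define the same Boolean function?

Yes

E1: (a2 & ~a3 | a2) & (~a3 | a3)
    = a2 & ~a3 | a2   — complement / identity
    = a2   — absorption
E2: a2 | ~a2 & a2 | a2
    = a2 | a2   — complement / identity
    = a2   — idempotence
Both reduce to a2, so they are equivalent.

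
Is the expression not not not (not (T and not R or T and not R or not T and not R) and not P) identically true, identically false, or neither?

neither

not not not (not (T and not R or T and not R or not T and not R) and not P)
= not not (T and not R or T and not R or not T and not R or P)   (De Morgan)
= not not (T and not R or not T and not R or P)   (idempotence)
= not not (not R or P)   (distribution)
= not R or P   (double negation)
This depends on P, R, so it is not a constant.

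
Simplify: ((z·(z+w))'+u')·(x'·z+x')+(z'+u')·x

z'+u'

((z·(z+w))'+u')·(x'·z+x')+(z'+u')·x
= ((z·(z+w))'+u')·x'+(z'+u')·x   [absorption]
= (z'+u')·x'+(z'+u')·x   [absorption]
= z'+u'   [distribution]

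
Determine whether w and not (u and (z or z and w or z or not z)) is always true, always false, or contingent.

contingent

w and not (u and (z or z and w or z or not z))
= w and not (u and (z or z or not z))   — absorption
= w and not (u and (z or not z))   — idempotence
= w and not u   — complement / identity
This depends on u, w, so it is not a constant.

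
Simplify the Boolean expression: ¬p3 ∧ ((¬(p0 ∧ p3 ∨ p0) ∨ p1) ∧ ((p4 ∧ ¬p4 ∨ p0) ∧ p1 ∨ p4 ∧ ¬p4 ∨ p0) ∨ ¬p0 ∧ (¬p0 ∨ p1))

¬p3 ∧ ((¬(p0 ∧ p3 ∨ p0) ∨ p1) ∧ ((p4 ∧ ¬p4 ∨ p0) ∧ p1 ∨ p4 ∧ ¬p4 ∨ p0) ∨ ¬p0 ∧ (¬p0 ∨ p1))
= ¬p3 ∧ ((¬p0 ∨ p1) ∧ ((p4 ∧ ¬p4 ∨ p0) ∧ p1 ∨ p4 ∧ ¬p4 ∨ p0) ∨ ¬p0 ∧ (¬p0 ∨ p1))
= ¬p3 ∧ ((¬p0 ∨ p1) ∧ (p4 ∧ ¬p4 ∨ p0) ∨ ¬p0 ∧ (¬p0 ∨ p1))
= ¬p3 ∧ ((¬p0 ∨ p1) ∧ p0 ∨ ¬p0 ∧ (¬p0 ∨ p1))
= ¬p3 ∧ (¬p0 ∨ p1)

¬p3 ∧ (¬p0 ∨ p1)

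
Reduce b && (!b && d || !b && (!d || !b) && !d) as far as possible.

b && (!b && d || !b && (!d || !b) && !d)
= b && (!b && d || !b && !d)   (absorption)
= b && !b   (distribution)
= false   (complement)

false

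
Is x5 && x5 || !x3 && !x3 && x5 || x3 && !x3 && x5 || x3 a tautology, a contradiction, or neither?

neither

x5 && x5 || !x3 && !x3 && x5 || x3 && !x3 && x5 || x3
= x5 && x5 || !x3 && x5 || x3   — distribution
= (x5 || !x3) && x5 || x3   — distribution
= x5 || x3   — absorption
This depends on x3, x5, so it is not a constant.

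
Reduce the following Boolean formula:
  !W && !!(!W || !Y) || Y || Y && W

!W || Y

!W && !!(!W || !Y) || Y || Y && W
= !W && (!W || !Y) || Y || Y && W   [double negation]
= !W || Y || Y && W   [absorption]
= !W || Y   [absorption]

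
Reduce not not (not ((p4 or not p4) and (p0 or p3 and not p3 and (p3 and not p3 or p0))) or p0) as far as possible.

not not (not ((p4 or not p4) and (p0 or p3 and not p3 and (p3 and not p3 or p0))) or p0)
= not not (not ((p4 or not p4) and (p0 or p3 and not p3)) or p0)   (absorption)
= not ((p4 or not p4) and (p0 or p3 and not p3)) or p0   (double negation)
= not (p0 or p3 and not p3) or p0   (complement / identity)
= not p0 or p0   (complement / identity)
= True   (complement)

True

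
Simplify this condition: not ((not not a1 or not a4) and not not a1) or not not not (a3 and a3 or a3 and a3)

not a1 or not a3

not ((not not a1 or not a4) and not not a1) or not not not (a3 and a3 or a3 and a3)
= not ((not not a1 or not a4) and not not a1) or not (a3 and a3 or a3 and a3)   [double negation]
= not not not a1 or not (a3 and a3 or a3 and a3)   [absorption]
= not not not a1 or not (a3 and a3)   [idempotence]
= not not not a1 or not a3   [idempotence]
= not a1 or not a3   [double negation]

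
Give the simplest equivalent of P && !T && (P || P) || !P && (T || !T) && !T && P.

P && !T && (P || P) || !P && (T || !T) && !T && P
= P && !T && P || !P && (T || !T) && !T && P
= P && !T && P || !P && !T && P
= !T && P

!T && P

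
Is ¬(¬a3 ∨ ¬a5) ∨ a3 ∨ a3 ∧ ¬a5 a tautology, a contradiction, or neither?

neither

¬(¬a3 ∨ ¬a5) ∨ a3 ∨ a3 ∧ ¬a5
= ¬(¬a3 ∨ ¬a5) ∨ a3   [absorption]
= a3 ∧ a5 ∨ a3   [De Morgan]
= a3   [absorption]
This depends on a3, so it is not a constant.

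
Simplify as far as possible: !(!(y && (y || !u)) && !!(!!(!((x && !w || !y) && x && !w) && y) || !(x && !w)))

!(!(y && (y || !u)) && !!(!!(!((x && !w || !y) && x && !w) && y) || !(x && !w)))
= !(!y && !!(!!(!((x && !w || !y) && x && !w) && y) || !(x && !w)))   [absorption]
= !(!y && !!(!!(!(x && !w) && y) || !(x && !w)))   [absorption]
= y || !(!!(!(x && !w) && y) || !(x && !w))   [De Morgan]
= y || !(!(x && !w) && y || !(x && !w))   [double negation]
= y || !!(x && !w)   [absorption]
= y || x && !w   [double negation]

y || x && !w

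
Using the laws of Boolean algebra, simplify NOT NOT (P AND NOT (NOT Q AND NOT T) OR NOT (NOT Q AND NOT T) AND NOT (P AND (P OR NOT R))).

NOT NOT (P AND NOT (NOT Q AND NOT T) OR NOT (NOT Q AND NOT T) AND NOT (P AND (P OR NOT R)))
= NOT NOT (P AND NOT (NOT Q AND NOT T) OR NOT (NOT Q AND NOT T) AND NOT P)
= NOT NOT (P AND (Q OR T) OR NOT (NOT Q AND NOT T) AND NOT P)
= NOT NOT (P AND (Q OR T) OR (Q OR T) AND NOT P)
= NOT NOT (Q OR T)
= Q OR T

Q OR T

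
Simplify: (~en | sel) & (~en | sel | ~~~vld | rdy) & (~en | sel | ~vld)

~en | sel

(~en | sel) & (~en | sel | ~~~vld | rdy) & (~en | sel | ~vld)
= (~en | sel) & (~en | sel | ~vld | rdy) & (~en | sel | ~vld)
= (~en | sel) & (~en | sel | ~vld)
= ~en | sel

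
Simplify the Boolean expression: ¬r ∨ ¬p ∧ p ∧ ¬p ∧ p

¬r

¬r ∨ ¬p ∧ p ∧ ¬p ∧ p
= ¬r ∨ ¬p ∧ p   (idempotence)
= ¬r   (complement / identity)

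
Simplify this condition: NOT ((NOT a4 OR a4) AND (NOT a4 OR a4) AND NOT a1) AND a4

NOT ((NOT a4 OR a4) AND (NOT a4 OR a4) AND NOT a1) AND a4
= NOT ((NOT a4 OR a4) AND NOT a1) AND a4   [idempotence]
= NOT NOT a1 AND a4   [complement / identity]
= a1 AND a4   [double negation]

a1 AND a4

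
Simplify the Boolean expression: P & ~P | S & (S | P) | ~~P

P & ~P | S & (S | P) | ~~P
= P & ~P | S | ~~P   (absorption)
= P & ~P | S | P   (double negation)
= S | P   (complement / identity)

S | P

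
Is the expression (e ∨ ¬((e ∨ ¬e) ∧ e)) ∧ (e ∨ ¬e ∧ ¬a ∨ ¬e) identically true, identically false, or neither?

(e ∨ ¬((e ∨ ¬e) ∧ e)) ∧ (e ∨ ¬e ∧ ¬a ∨ ¬e)
= (e ∨ ¬e) ∧ (e ∨ ¬e ∧ ¬a ∨ ¬e)
= (e ∨ ¬e) ∧ (e ∨ ¬e)
= e ∨ ¬e
= True

identically true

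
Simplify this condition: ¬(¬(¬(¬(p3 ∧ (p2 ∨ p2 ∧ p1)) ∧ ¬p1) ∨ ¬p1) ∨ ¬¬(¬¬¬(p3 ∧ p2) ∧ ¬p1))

¬(¬(¬(¬(p3 ∧ (p2 ∨ p2 ∧ p1)) ∧ ¬p1) ∨ ¬p1) ∨ ¬¬(¬¬¬(p3 ∧ p2) ∧ ¬p1))
= (¬(¬(p3 ∧ (p2 ∨ p2 ∧ p1)) ∧ ¬p1) ∨ ¬p1) ∧ ¬(¬¬¬(p3 ∧ p2) ∧ ¬p1)   (De Morgan)
= (¬(¬(p3 ∧ p2) ∧ ¬p1) ∨ ¬p1) ∧ ¬(¬¬¬(p3 ∧ p2) ∧ ¬p1)   (absorption)
= (¬(¬(p3 ∧ p2) ∧ ¬p1) ∨ ¬p1) ∧ ¬(¬(p3 ∧ p2) ∧ ¬p1)   (double negation)
= ¬(¬(p3 ∧ p2) ∧ ¬p1)   (absorption)
= p3 ∧ p2 ∨ p1   (De Morgan)

p3 ∧ p2 ∨ p1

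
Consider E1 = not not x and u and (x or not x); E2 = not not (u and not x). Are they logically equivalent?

E1: not not x and u and (x or not x)
    = not not x and u
    = x and u
E2: not not (u and not x)
    = u and not x
These differ: at u=1, x=0, E1 = 0 but E2 = 1.

No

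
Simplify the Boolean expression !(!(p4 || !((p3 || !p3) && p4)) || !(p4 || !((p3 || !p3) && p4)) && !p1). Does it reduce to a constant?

true

!(!(p4 || !((p3 || !p3) && p4)) || !(p4 || !((p3 || !p3) && p4)) && !p1)
= !!(p4 || !((p3 || !p3) && p4))   [absorption]
= !!(p4 || !p4)   [complement / identity]
= p4 || !p4   [double negation]
= true   [complement]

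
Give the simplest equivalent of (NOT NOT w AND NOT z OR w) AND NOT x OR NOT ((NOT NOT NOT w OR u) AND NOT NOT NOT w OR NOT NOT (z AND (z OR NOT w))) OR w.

w

(NOT NOT w AND NOT z OR w) AND NOT x OR NOT ((NOT NOT NOT w OR u) AND NOT NOT NOT w OR NOT NOT (z AND (z OR NOT w))) OR w
= (NOT NOT w AND NOT z OR w) AND NOT x OR NOT (NOT NOT NOT w OR NOT NOT (z AND (z OR NOT w))) OR w   — absorption
= (NOT NOT w AND NOT z OR w) AND NOT x OR NOT NOT w AND NOT (z AND (z OR NOT w)) OR w   — De Morgan
= (NOT NOT w AND NOT z OR w) AND NOT x OR NOT NOT w AND NOT z OR w   — absorption
= NOT NOT w AND NOT z OR w   — absorption
= w AND NOT z OR w   — double negation
= w   — absorption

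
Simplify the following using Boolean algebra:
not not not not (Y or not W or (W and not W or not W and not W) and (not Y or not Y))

not not not not (Y or not W or (W and not W or not W and not W) and (not Y or not Y))
= not not not not (Y or not W or not W and (not Y or not Y))   — distribution
= not not (Y or not W or not W and (not Y or not Y))   — double negation
= Y or not W or not W and (not Y or not Y)   — double negation
= Y or not W or not W and not Y   — idempotence
= Y or not W   — absorption

Y or not W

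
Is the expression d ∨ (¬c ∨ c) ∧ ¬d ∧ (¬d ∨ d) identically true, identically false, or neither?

d ∨ (¬c ∨ c) ∧ ¬d ∧ (¬d ∨ d)
= d ∨ ¬d ∧ (¬d ∨ d)   — complement / identity
= d ∨ ¬d   — complement / identity
= True   — complement

identically true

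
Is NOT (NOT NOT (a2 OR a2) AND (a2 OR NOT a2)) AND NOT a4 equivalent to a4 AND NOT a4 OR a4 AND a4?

E1: NOT (NOT NOT (a2 OR a2) AND (a2 OR NOT a2)) AND NOT a4
    = NOT ((a2 OR a2) AND (a2 OR NOT a2)) AND NOT a4   (double negation)
    = NOT (a2 OR a2) AND NOT a4   (complement / identity)
    = NOT a2 AND NOT a4   (idempotence)
E2: a4 AND NOT a4 OR a4 AND a4
    = a4   (distribution)
These differ: at a2=0, a4=1, E1 = 0 but E2 = 1.

No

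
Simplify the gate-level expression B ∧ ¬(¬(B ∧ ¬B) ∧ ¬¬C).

B ∧ ¬(¬(B ∧ ¬B) ∧ ¬¬C)
= B ∧ (B ∧ ¬B ∨ ¬C)   [De Morgan]
= B ∧ ¬C   [complement / identity]

B ∧ ¬C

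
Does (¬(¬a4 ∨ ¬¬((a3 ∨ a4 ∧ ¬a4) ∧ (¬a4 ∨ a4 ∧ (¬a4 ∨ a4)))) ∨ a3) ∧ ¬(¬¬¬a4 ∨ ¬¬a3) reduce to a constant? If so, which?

(¬(¬a4 ∨ ¬¬((a3 ∨ a4 ∧ ¬a4) ∧ (¬a4 ∨ a4 ∧ (¬a4 ∨ a4)))) ∨ a3) ∧ ¬(¬¬¬a4 ∨ ¬¬a3)
= (¬(¬a4 ∨ ¬¬((a3 ∨ a4 ∧ ¬a4) ∧ (¬a4 ∨ a4 ∧ (¬a4 ∨ a4)))) ∨ a3) ∧ ¬(¬a4 ∨ ¬¬a3)
= (¬(¬a4 ∨ ¬¬(a3 ∧ (¬a4 ∨ a4 ∧ (¬a4 ∨ a4)))) ∨ a3) ∧ ¬(¬a4 ∨ ¬¬a3)
= (¬(¬a4 ∨ ¬¬(a3 ∧ (¬a4 ∨ a4))) ∨ a3) ∧ ¬(¬a4 ∨ ¬¬a3)
= (¬(¬a4 ∨ ¬¬a3) ∨ a3) ∧ ¬(¬a4 ∨ ¬¬a3)
= ¬(¬a4 ∨ ¬¬a3)
= a4 ∧ ¬a3
This depends on a3, a4, so it is not a constant.

no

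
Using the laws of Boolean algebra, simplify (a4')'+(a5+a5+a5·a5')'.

(a4')'+(a5+a5+a5·a5')'
= (a4')'+(a5+a5)'   [complement / identity]
= a4+(a5+a5)'   [double negation]
= a4+a5'   [idempotence]

a4+a5'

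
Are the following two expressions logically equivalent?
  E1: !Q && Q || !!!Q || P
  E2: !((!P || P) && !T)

E1: !Q && Q || !!!Q || P
    = !Q && Q || !Q || P   — double negation
    = !Q || P   — complement / identity
E2: !((!P || P) && !T)
    = !!T   — complement / identity
    = T   — double negation
These differ: at P=1, Q=0, T=0, E1 = 1 but E2 = 0.

No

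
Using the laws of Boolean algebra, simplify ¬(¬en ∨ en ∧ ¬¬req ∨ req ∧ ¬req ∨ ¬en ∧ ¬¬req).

¬(¬en ∨ en ∧ ¬¬req ∨ req ∧ ¬req ∨ ¬en ∧ ¬¬req)
= ¬(¬en ∨ en ∧ ¬¬req ∨ ¬en ∧ ¬¬req)
= ¬(¬en ∨ ¬¬req)
= en ∧ ¬req

en ∧ ¬req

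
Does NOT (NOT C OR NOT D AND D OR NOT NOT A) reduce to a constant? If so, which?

no

NOT (NOT C OR NOT D AND D OR NOT NOT A)
= NOT (NOT C OR NOT NOT A)   (complement / identity)
= C AND NOT A   (De Morgan)
This depends on A, C, so it is not a constant.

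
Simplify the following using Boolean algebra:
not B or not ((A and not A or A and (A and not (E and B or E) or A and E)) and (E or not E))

not B or not ((A and not A or A and (A and not (E and B or E) or A and E)) and (E or not E))
= not B or not ((A and not A or A and (A and not E or A and E)) and (E or not E))   — absorption
= not B or not ((A and not A or A and A) and (E or not E))   — distribution
= not B or not (A and not A or A and A)   — complement / identity
= not B or not A   — distribution

not B or not A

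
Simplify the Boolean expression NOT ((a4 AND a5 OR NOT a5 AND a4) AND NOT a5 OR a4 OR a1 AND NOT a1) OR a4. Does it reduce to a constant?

TRUE

NOT ((a4 AND a5 OR NOT a5 AND a4) AND NOT a5 OR a4 OR a1 AND NOT a1) OR a4
= NOT ((a4 AND a5 OR NOT a5 AND a4) AND NOT a5 OR a4) OR a4   (complement / identity)
= NOT (a4 AND NOT a5 OR a4) OR a4   (distribution)
= NOT a4 OR a4   (absorption)
= TRUE   (complement)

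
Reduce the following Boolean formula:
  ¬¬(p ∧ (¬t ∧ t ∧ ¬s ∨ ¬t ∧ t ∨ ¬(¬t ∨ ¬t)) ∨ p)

p

¬¬(p ∧ (¬t ∧ t ∧ ¬s ∨ ¬t ∧ t ∨ ¬(¬t ∨ ¬t)) ∨ p)
= ¬¬(p ∧ (¬t ∧ t ∧ ¬s ∨ ¬t ∧ t ∨ t ∧ t) ∨ p)   — De Morgan
= ¬¬(p ∧ (¬t ∧ t ∨ t ∧ t) ∨ p)   — absorption
= ¬¬(p ∧ t ∨ p)   — distribution
= p ∧ t ∨ p   — double negation
= p   — absorption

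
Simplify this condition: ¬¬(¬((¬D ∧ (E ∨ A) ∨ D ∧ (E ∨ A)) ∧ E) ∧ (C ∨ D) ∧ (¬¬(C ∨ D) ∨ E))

¬E ∧ (C ∨ D)

¬¬(¬((¬D ∧ (E ∨ A) ∨ D ∧ (E ∨ A)) ∧ E) ∧ (C ∨ D) ∧ (¬¬(C ∨ D) ∨ E))
= ¬¬(¬((E ∨ A) ∧ E) ∧ (C ∨ D) ∧ (¬¬(C ∨ D) ∨ E))   — distribution
= ¬¬(¬((E ∨ A) ∧ E) ∧ (C ∨ D) ∧ (C ∨ D ∨ E))   — double negation
= ¬¬(¬((E ∨ A) ∧ E) ∧ (C ∨ D))   — absorption
= ¬¬(¬E ∧ (C ∨ D))   — absorption
= ¬E ∧ (C ∨ D)   — double negation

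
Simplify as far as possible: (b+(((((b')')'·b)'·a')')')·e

(b+a')·e

(b+(((((b')')'·b)'·a')')')·e
= (b+(((b'·b)'·a')')')·e   — double negation
= (b+(b'·b+a)')·e   — De Morgan
= (b+a')·e   — complement / identity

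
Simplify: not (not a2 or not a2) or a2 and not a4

a2

not (not a2 or not a2) or a2 and not a4
= a2 and a2 or a2 and not a4   — De Morgan
= a2 and (a2 or not a4)   — distribution
= a2   — absorption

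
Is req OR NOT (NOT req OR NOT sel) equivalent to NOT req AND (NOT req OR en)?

E1: req OR NOT (NOT req OR NOT sel)
    = req OR req AND sel
    = req
E2: NOT req AND (NOT req OR en)
    = NOT req
These differ: at en=0, req=0, sel=0, E1 = 0 but E2 = 1.

No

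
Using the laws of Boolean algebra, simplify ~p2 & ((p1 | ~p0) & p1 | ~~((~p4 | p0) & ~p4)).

~p2 & ((p1 | ~p0) & p1 | ~~((~p4 | p0) & ~p4))
= ~p2 & (p1 | ~~((~p4 | p0) & ~p4))   [absorption]
= ~p2 & (p1 | ~~~p4)   [absorption]
= ~p2 & (p1 | ~p4)   [double negation]

~p2 & (p1 | ~p4)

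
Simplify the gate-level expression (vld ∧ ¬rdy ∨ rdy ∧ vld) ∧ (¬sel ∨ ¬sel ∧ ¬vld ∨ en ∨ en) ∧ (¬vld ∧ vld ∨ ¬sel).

(vld ∧ ¬rdy ∨ rdy ∧ vld) ∧ (¬sel ∨ ¬sel ∧ ¬vld ∨ en ∨ en) ∧ (¬vld ∧ vld ∨ ¬sel)
= (vld ∧ ¬rdy ∨ rdy ∧ vld) ∧ (¬sel ∨ ¬sel ∧ ¬vld ∨ en ∨ en) ∧ ¬sel   [complement / identity]
= vld ∧ (¬sel ∨ ¬sel ∧ ¬vld ∨ en ∨ en) ∧ ¬sel   [distribution]
= vld ∧ (¬sel ∨ en ∨ en) ∧ ¬sel   [absorption]
= vld ∧ (¬sel ∨ en) ∧ ¬sel   [idempotence]
= vld ∧ ¬sel   [absorption]

vld ∧ ¬sel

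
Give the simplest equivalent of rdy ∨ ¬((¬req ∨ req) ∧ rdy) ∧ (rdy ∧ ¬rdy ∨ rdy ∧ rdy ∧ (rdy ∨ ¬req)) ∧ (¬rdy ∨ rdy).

rdy ∨ ¬((¬req ∨ req) ∧ rdy) ∧ (rdy ∧ ¬rdy ∨ rdy ∧ rdy ∧ (rdy ∨ ¬req)) ∧ (¬rdy ∨ rdy)
= rdy ∨ ¬((¬req ∨ req) ∧ rdy) ∧ (rdy ∧ ¬rdy ∨ rdy ∧ rdy) ∧ (¬rdy ∨ rdy)
= rdy ∨ ¬((¬req ∨ req) ∧ rdy) ∧ (rdy ∧ ¬rdy ∨ rdy ∧ rdy)
= rdy ∨ ¬((¬req ∨ req) ∧ rdy) ∧ rdy
= rdy ∨ ¬rdy ∧ rdy
= rdy

rdy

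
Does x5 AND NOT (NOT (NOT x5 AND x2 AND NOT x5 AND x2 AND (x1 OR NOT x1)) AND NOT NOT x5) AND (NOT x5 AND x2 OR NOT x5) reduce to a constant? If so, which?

yes, False

x5 AND NOT (NOT (NOT x5 AND x2 AND NOT x5 AND x2 AND (x1 OR NOT x1)) AND NOT NOT x5) AND (NOT x5 AND x2 OR NOT x5)
= x5 AND NOT (NOT (NOT x5 AND x2 AND NOT x5 AND x2) AND NOT NOT x5) AND (NOT x5 AND x2 OR NOT x5)
= x5 AND NOT (NOT (NOT x5 AND x2) AND NOT NOT x5) AND (NOT x5 AND x2 OR NOT x5)
= x5 AND (NOT x5 AND x2 OR NOT x5) AND (NOT x5 AND x2 OR NOT x5)
= x5 AND (NOT x5 AND x2 OR NOT x5)
= x5 AND NOT x5
= FALSE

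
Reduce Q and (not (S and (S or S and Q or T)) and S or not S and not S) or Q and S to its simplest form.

Q

Q and (not (S and (S or S and Q or T)) and S or not S and not S) or Q and S
= Q and (not (S and (S or T)) and S or not S and not S) or Q and S   (absorption)
= Q and (not S and S or not S and not S) or Q and S   (absorption)
= Q and not S or Q and S   (distribution)
= Q   (distribution)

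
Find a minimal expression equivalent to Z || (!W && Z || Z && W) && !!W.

Z || (!W && Z || Z && W) && !!W
= Z || (!W && Z || Z && W) && W   (double negation)
= Z || Z && W   (distribution)
= Z   (absorption)

Z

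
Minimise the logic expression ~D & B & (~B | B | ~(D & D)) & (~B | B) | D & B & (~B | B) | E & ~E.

~D & B & (~B | B | ~(D & D)) & (~B | B) | D & B & (~B | B) | E & ~E
= ~D & B & (~B | B | ~D) & (~B | B) | D & B & (~B | B) | E & ~E   — idempotence
= ~D & B & (~B | B) | D & B & (~B | B) | E & ~E   — absorption
= B & (~B | B) | E & ~E   — distribution
= B | E & ~E   — complement / identity
= B   — complement / identity

B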